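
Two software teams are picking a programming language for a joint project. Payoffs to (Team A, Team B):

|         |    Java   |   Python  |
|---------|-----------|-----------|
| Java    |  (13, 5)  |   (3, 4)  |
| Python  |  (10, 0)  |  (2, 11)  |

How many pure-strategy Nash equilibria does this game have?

Both Java: Team A gets 13 (best alternative 10); Team B gets 5 (best alternative 4). Neither deviates — NE.
Both Python is not a NE: Team A would switch to Java (3 > 2).
No other cell survives both best-response checks, so there is 1 pure NE.

1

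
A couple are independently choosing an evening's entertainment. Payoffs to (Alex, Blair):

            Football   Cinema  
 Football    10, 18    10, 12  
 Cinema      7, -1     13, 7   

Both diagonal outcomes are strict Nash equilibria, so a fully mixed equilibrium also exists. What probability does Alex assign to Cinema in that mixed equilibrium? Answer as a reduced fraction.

Alex's mix p on Football must make Blair indifferent between Football and Cinema.
Blair's payoff from Football: 18p + (-1)(1−p). From Cinema: 12p + 7(1−p).
Set equal: 6p = 8(1−p) → p = 8/14 = 4/7.
Probability on Cinema is 1 − 4/7 = 3/7.

3/7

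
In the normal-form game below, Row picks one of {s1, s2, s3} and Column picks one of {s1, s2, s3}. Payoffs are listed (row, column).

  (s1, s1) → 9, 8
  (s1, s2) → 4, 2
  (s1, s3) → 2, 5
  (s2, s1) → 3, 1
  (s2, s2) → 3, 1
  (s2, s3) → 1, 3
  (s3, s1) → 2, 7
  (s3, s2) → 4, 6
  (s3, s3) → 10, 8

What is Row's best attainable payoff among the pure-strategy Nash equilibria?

Both s1 is a pure NE (Row: 9 ≥ 3; Column: 8 ≥ 5). Row gets 9.
Both s3 is a pure NE (Row: 10 ≥ 2; Column: 8 ≥ 7). Row gets 10.
Every other cell has a profitable deviation for at least one player. Highest of {9, 10} is 10.

10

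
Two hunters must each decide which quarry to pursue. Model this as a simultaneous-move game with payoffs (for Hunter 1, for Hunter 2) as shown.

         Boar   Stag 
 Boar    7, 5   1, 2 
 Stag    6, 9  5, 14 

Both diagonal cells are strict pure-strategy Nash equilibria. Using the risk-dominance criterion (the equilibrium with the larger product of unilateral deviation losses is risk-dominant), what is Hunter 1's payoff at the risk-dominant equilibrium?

5

At both Boar: Hunter 1 loses 7 − 6 = 1 by deviating; Hunter 2 loses 5 − 2 = 3. Product = 1·3 = 3.
At both Stag: Hunter 1 loses 5 − 1 = 4 by deviating; Hunter 2 loses 14 − 9 = 5. Product = 4·5 = 20.
20 > 3, so both Stag is risk-dominant. Hunter 1's payoff there is 5.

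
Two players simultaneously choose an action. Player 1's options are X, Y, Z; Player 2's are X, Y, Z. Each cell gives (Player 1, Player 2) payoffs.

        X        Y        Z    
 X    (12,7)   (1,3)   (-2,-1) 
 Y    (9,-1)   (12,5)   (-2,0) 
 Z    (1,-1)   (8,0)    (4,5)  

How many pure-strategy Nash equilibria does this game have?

3

Both X: Player 1 gets 12 (best alternative 9); Player 2 gets 7 (best alternative 3). Neither deviates — NE.
Both Y: Player 1 gets 12 (best alternative 8); Player 2 gets 5 (best alternative 0). Neither deviates — NE.
Both Z: Player 1 gets 4 (best alternative -2); Player 2 gets 5 (best alternative 0). Neither deviates — NE.
(Y, X) is not a NE: Player 1 would switch to X (12 > 9).
No other cell survives both best-response checks, so there are 3 pure NE.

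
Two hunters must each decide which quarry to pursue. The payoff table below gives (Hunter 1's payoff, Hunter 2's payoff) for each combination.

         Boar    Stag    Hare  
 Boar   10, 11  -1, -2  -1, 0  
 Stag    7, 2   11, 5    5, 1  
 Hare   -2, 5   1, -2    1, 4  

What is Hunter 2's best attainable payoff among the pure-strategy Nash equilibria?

Both Boar is a pure NE (Hunter 1: 10 ≥ 7; Hunter 2: 11 ≥ 0). Hunter 2 gets 11.
Both Stag is a pure NE (Hunter 1: 11 ≥ 1; Hunter 2: 5 ≥ 2). Hunter 2 gets 5.
Every other cell has a profitable deviation for at least one player. Highest of {11, 5} is 11.

11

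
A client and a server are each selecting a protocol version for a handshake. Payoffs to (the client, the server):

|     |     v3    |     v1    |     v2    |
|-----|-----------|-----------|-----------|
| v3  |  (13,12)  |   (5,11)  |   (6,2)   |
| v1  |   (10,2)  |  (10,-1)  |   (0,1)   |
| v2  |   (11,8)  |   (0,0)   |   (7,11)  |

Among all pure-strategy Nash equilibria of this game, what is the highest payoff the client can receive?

13

Both v3 is a pure NE (the client: 13 ≥ 11; the server: 12 ≥ 11). The client gets 13.
Both v2 is a pure NE (the client: 7 ≥ 6; the server: 11 ≥ 8). The client gets 7.
Every other cell has a profitable deviation for at least one player. Highest of {13, 7} is 13.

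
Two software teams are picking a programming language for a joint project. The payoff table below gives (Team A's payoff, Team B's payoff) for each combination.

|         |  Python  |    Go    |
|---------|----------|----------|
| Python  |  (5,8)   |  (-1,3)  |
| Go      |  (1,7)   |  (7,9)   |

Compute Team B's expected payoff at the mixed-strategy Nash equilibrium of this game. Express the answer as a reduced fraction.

Team A mixes with probability p on Python, chosen so Team B is indifferent: 8p + 7(1−p) = 3p + 9(1−p) gives p = 2/7.
Team B's expected payoff is 8·2/7 + 7·5/7 = 51/7.

51/7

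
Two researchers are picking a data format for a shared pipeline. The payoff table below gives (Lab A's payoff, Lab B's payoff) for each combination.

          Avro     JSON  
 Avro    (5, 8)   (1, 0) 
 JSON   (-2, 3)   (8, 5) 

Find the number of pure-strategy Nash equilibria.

2

Both Avro: Lab A gets 5 (best alternative -2); Lab B gets 8 (best alternative 0). Neither deviates — NE.
Both JSON: Lab A gets 8 (best alternative 1); Lab B gets 5 (best alternative 3). Neither deviates — NE.
(JSON, Avro) is not a NE: Lab A would switch to Avro (5 > -2).
No other cell survives both best-response checks, so there are 2 pure NE.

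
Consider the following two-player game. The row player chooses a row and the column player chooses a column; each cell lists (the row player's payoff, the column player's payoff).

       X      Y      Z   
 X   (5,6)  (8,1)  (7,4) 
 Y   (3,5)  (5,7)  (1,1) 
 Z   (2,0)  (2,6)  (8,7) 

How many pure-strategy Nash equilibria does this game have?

2

Both X: the row player gets 5 (best alternative 3); the column player gets 6 (best alternative 4). Neither deviates — NE.
Both Z: the row player gets 8 (best alternative 7); the column player gets 7 (best alternative 6). Neither deviates — NE.
Both Y is not a NE: the row player would switch to X (8 > 5).
No other cell survives both best-response checks, so there are 2 pure NE.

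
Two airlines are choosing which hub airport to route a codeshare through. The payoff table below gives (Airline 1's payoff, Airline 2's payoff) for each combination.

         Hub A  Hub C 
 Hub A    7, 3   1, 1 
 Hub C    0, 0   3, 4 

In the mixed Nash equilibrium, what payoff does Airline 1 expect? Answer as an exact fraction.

Airline 2 mixes with probability q on Hub A, chosen so Airline 1 is indifferent: 7q + 1(1−q) = 0q + 3(1−q) gives q = 2/9.
Airline 1's expected payoff (from either row, since indifferent) is 7·2/9 + 1·7/9 = 7/3.

7/3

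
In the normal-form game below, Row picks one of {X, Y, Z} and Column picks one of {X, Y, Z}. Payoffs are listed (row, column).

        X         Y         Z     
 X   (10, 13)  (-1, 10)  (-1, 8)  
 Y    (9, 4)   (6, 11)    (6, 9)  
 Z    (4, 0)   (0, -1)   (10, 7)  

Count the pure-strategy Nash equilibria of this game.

3

Both X: Row gets 10 (best alternative 9); Column gets 13 (best alternative 10). Neither deviates — NE.
Both Y: Row gets 6 (best alternative 0); Column gets 11 (best alternative 9). Neither deviates — NE.
Both Z: Row gets 10 (best alternative 6); Column gets 7 (best alternative 0). Neither deviates — NE.
(Z, Y) is not a NE: Row would switch to Y (6 > 0).
No other cell survives both best-response checks, so there are 3 pure NE.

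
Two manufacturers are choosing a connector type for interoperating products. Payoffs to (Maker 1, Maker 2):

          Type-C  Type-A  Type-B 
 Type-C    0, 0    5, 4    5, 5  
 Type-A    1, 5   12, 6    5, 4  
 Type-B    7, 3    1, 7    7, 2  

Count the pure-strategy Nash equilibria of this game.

Both Type-A: Maker 1 gets 12 (best alternative 5); Maker 2 gets 6 (best alternative 5). Neither deviates — NE.
Both Type-C is not a NE: Maker 1 would switch to Type-B (7 > 0).
No other cell survives both best-response checks, so there is 1 pure NE.

1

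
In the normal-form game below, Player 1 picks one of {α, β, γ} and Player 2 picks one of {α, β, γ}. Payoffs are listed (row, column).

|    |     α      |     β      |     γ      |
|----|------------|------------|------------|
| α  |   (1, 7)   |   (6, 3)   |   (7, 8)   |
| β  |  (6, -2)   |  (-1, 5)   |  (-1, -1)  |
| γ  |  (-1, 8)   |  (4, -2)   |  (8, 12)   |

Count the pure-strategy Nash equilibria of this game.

1

Both γ: Player 1 gets 8 (best alternative 7); Player 2 gets 12 (best alternative 8). Neither deviates — NE.
Both β is not a NE: Player 1 would switch to α (6 > -1).
No other cell survives both best-response checks, so there is 1 pure NE.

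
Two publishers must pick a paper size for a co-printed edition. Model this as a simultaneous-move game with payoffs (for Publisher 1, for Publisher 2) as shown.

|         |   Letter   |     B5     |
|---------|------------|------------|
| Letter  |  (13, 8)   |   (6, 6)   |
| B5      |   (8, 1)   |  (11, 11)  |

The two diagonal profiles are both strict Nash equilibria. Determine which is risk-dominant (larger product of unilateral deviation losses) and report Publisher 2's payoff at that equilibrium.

At both Letter: Publisher 1 loses 13 − 8 = 5 by deviating; Publisher 2 loses 8 − 6 = 2. Product = 5·2 = 10.
At both B5: Publisher 1 loses 11 − 6 = 5 by deviating; Publisher 2 loses 11 − 1 = 10. Product = 5·10 = 50.
50 > 10, so both B5 is risk-dominant. Publisher 2's payoff there is 11.

11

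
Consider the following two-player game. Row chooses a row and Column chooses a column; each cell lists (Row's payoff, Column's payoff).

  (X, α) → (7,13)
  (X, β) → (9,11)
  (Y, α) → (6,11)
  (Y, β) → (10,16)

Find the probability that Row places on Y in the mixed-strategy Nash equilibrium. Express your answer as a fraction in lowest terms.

2/7

Row's mix p on X must make Column indifferent between α and β.
Column's payoff from α: 13p + 11(1−p). From β: 11p + 16(1−p).
Set equal: 2p = 5(1−p) → p = 5/7.
Probability on Y is 1 − 5/7 = 2/7.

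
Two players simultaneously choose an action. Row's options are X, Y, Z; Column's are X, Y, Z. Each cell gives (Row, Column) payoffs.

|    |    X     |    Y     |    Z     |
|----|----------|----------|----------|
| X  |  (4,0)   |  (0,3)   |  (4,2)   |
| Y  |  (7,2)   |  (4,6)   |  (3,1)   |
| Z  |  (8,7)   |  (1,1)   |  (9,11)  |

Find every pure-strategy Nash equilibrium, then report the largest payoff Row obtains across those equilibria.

9

Both Y is a pure NE (Row: 4 ≥ 1; Column: 6 ≥ 2). Row gets 4.
Both Z is a pure NE (Row: 9 ≥ 4; Column: 11 ≥ 7). Row gets 9.
Every other cell has a profitable deviation for at least one player. Highest of {4, 9} is 9.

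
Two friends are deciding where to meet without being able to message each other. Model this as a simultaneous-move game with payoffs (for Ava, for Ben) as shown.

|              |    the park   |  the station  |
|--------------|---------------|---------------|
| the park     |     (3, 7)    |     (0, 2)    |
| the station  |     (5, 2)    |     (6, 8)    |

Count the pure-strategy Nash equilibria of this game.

Both the station: Ava gets 6 (best alternative 0); Ben gets 8 (best alternative 2). Neither deviates — NE.
Both the park is not a NE: Ava would switch to the station (5 > 3).
No other cell survives both best-response checks, so there is 1 pure NE.

1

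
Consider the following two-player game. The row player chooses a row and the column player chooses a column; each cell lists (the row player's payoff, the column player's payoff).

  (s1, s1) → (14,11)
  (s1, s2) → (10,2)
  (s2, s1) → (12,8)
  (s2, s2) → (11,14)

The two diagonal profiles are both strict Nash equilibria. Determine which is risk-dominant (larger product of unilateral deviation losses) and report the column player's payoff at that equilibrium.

At both s1: the row player loses 14 − 12 = 2 by deviating; the column player loses 11 − 2 = 9. Product = 2·9 = 18.
At both s2: the row player loses 11 − 10 = 1 by deviating; the column player loses 14 − 8 = 6. Product = 1·6 = 6.
18 > 6, so both s1 is risk-dominant. The column player's payoff there is 11.

11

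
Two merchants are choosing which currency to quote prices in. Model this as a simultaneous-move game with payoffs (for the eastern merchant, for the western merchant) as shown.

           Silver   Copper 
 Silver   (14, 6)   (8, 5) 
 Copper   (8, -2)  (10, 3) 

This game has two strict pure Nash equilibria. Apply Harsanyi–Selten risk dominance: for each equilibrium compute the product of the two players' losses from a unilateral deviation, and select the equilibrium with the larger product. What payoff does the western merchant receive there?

At both Silver: the eastern merchant loses 14 − 8 = 6 by deviating; the western merchant loses 6 − 5 = 1. Product = 6·1 = 6.
At both Copper: the eastern merchant loses 10 − 8 = 2 by deviating; the western merchant loses 3 − (-2) = 5. Product = 2·5 = 10.
10 > 6, so both Copper is risk-dominant. The western merchant's payoff there is 3.

3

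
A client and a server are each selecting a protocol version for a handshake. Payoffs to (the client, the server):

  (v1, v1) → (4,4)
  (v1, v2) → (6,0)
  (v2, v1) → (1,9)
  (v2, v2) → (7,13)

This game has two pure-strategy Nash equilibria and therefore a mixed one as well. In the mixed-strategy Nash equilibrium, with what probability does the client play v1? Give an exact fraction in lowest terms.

1/2

The client's mix p on v1 must make the server indifferent between v1 and v2.
The server's payoff from v1: 4p + 9(1−p). From v2: 0p + 13(1−p).
Set equal: 4p = 4(1−p) → p = 4/8 = 1/2.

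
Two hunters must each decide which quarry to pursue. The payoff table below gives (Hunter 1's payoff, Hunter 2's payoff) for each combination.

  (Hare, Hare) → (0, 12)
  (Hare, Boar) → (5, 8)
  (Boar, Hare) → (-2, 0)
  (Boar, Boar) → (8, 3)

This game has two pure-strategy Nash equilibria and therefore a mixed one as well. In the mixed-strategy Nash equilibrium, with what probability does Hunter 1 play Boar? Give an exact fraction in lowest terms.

4/7

Hunter 1's mix p on Hare must make Hunter 2 indifferent between Hare and Boar.
Hunter 2's payoff from Hare: 12p + 0(1−p). From Boar: 8p + 3(1−p).
Set equal: 4p = 3(1−p) → p = 3/7.
Probability on Boar is 1 − 3/7 = 4/7.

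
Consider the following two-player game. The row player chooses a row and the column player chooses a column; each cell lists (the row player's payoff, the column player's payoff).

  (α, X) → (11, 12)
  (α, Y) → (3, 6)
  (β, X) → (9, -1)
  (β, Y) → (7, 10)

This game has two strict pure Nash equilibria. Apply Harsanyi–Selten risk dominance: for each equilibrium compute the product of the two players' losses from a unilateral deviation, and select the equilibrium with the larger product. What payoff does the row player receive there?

7

At (α, X): the row player loses 11 − 9 = 2 by deviating; the column player loses 12 − 6 = 6. Product = 2·6 = 12.
At (β, Y): the row player loses 7 − 3 = 4 by deviating; the column player loses 10 − (-1) = 11. Product = 4·11 = 44.
44 > 12, so (β, Y) is risk-dominant. The row player's payoff there is 7.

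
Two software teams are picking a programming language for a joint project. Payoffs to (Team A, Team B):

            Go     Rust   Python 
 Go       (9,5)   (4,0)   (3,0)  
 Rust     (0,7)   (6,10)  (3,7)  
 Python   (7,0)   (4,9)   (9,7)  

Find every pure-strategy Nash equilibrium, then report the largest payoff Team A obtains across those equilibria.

Both Go is a pure NE (Team A: 9 ≥ 7; Team B: 5 ≥ 0). Team A gets 9.
Both Rust is a pure NE (Team A: 6 ≥ 4; Team B: 10 ≥ 7). Team A gets 6.
Every other cell has a profitable deviation for at least one player. Highest of {9, 6} is 9.

9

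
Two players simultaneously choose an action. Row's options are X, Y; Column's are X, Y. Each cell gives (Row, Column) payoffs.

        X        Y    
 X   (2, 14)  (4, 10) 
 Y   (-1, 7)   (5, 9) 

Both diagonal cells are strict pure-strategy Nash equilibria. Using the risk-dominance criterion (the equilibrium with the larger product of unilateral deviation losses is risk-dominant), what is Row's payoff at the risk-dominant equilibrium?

2

At both X: Row loses 2 − (-1) = 3 by deviating; Column loses 14 − 10 = 4. Product = 3·4 = 12.
At both Y: Row loses 5 − 4 = 1 by deviating; Column loses 9 − 7 = 2. Product = 1·2 = 2.
12 > 2, so both X is risk-dominant. Row's payoff there is 2.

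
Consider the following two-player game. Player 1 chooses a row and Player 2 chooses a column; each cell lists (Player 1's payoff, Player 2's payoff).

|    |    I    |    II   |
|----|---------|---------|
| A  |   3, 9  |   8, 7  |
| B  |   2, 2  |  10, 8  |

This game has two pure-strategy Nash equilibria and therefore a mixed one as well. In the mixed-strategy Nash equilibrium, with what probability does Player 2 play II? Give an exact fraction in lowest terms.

1/3

Player 2's mix q on I must make Player 1 indifferent between A and B.
Player 1's payoff from A: 3q + 8(1−q). From B: 2q + 10(1−q).
Set equal: 1q = 2(1−q) → q = 2/3.
Probability on II is 1 − 2/3 = 1/3.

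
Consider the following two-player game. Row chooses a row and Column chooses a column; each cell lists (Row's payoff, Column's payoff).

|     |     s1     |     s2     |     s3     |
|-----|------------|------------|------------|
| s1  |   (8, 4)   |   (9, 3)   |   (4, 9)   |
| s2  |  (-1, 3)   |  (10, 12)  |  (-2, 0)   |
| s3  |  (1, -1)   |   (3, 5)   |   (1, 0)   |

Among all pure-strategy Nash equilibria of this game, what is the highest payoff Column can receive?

12

(s1, s3) is a pure NE (Row: 4 ≥ 1; Column: 9 ≥ 4). Column gets 9.
Both s2 is a pure NE (Row: 10 ≥ 9; Column: 12 ≥ 3). Column gets 12.
Every other cell has a profitable deviation for at least one player. Highest of {9, 12} is 12.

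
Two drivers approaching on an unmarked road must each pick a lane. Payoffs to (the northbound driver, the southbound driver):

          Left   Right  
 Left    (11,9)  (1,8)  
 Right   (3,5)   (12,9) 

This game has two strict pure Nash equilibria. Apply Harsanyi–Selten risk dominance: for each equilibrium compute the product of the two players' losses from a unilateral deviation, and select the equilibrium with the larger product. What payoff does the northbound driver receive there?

At both Left: the northbound driver loses 11 − 3 = 8 by deviating; the southbound driver loses 9 − 8 = 1. Product = 8·1 = 8.
At both Right: the northbound driver loses 12 − 1 = 11 by deviating; the southbound driver loses 9 − 5 = 4. Product = 11·4 = 44.
44 > 8, so both Right is risk-dominant. The northbound driver's payoff there is 12.

12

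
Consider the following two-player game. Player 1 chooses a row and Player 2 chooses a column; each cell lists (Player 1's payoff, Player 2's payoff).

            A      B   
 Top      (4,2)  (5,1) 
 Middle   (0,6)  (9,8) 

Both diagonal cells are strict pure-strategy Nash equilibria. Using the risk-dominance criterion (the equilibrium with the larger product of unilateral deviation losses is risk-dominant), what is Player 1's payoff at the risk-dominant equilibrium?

9

At (Top, A): Player 1 loses 4 − 0 = 4 by deviating; Player 2 loses 2 − 1 = 1. Product = 4·1 = 4.
At (Middle, B): Player 1 loses 9 − 5 = 4 by deviating; Player 2 loses 8 − 6 = 2. Product = 4·2 = 8.
8 > 4, so (Middle, B) is risk-dominant. Player 1's payoff there is 9.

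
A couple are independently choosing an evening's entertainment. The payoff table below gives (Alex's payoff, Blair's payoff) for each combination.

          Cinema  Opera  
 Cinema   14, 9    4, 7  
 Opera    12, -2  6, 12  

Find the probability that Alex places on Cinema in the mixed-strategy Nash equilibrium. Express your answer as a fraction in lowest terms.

7/8

Alex's mix p on Cinema must make Blair indifferent between Cinema and Opera.
Blair's payoff from Cinema: 9p + (-2)(1−p). From Opera: 7p + 12(1−p).
Set equal: 2p = 14(1−p) → p = 14/16 = 7/8.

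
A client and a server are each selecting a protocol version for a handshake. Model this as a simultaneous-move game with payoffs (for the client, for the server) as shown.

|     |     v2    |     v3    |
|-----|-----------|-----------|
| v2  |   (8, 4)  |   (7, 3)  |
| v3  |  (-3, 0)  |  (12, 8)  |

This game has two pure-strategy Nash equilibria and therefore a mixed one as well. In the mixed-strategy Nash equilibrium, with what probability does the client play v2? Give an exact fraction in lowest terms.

The client's mix p on v2 must make the server indifferent between v2 and v3.
The server's payoff from v2: 4p + 0(1−p). From v3: 3p + 8(1−p).
Set equal: 1p = 8(1−p) → p = 8/9.

8/9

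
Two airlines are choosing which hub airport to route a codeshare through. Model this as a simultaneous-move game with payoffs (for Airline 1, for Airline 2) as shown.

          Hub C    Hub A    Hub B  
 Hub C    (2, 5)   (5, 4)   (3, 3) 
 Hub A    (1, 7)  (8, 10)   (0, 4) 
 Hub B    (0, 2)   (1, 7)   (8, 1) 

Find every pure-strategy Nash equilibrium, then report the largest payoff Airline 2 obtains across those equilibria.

Both Hub C is a pure NE (Airline 1: 2 ≥ 1; Airline 2: 5 ≥ 4). Airline 2 gets 5.
Both Hub A is a pure NE (Airline 1: 8 ≥ 5; Airline 2: 10 ≥ 7). Airline 2 gets 10.
Every other cell has a profitable deviation for at least one player. Highest of {5, 10} is 10.

10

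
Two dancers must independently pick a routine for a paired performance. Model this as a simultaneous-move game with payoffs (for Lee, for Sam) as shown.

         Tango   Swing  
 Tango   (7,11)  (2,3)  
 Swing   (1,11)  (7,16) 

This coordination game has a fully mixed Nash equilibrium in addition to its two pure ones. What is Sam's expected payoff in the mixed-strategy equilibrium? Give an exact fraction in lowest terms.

11

Lee mixes with probability p on Tango, chosen so Sam is indifferent: 11p + 11(1−p) = 3p + 16(1−p) gives p = 5/13.
Sam's expected payoff is 11·5/13 + 11·8/13 = 11.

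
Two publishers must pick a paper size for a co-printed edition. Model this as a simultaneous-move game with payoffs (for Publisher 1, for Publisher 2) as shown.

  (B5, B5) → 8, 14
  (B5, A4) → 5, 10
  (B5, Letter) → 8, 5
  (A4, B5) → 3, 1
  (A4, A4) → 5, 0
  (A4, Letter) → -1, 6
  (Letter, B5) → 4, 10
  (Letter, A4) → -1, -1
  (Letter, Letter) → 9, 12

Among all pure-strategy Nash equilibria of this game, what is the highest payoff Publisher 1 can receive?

Both B5 is a pure NE (Publisher 1: 8 ≥ 4; Publisher 2: 14 ≥ 10). Publisher 1 gets 8.
Both Letter is a pure NE (Publisher 1: 9 ≥ 8; Publisher 2: 12 ≥ 10). Publisher 1 gets 9.
Every other cell has a profitable deviation for at least one player. Highest of {8, 9} is 9.

9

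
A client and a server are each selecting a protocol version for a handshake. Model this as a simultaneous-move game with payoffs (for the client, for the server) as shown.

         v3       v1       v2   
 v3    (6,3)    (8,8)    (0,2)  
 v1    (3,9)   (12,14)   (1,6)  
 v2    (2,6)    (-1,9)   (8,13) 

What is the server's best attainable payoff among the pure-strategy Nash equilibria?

14

Both v1 is a pure NE (the client: 12 ≥ 8; the server: 14 ≥ 9). The server gets 14.
Both v2 is a pure NE (the client: 8 ≥ 1; the server: 13 ≥ 9). The server gets 13.
Every other cell has a profitable deviation for at least one player. Highest of {14, 13} is 14.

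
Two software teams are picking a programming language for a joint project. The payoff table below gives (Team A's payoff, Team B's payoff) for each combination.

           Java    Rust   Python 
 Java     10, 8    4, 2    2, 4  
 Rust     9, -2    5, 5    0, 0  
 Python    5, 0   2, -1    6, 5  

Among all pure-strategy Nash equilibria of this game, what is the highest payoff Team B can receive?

8

Both Java is a pure NE (Team A: 10 ≥ 9; Team B: 8 ≥ 4). Team B gets 8.
Both Rust is a pure NE (Team A: 5 ≥ 4; Team B: 5 ≥ 0). Team B gets 5.
Both Python is a pure NE (Team A: 6 ≥ 2; Team B: 5 ≥ 0). Team B gets 5.
Every other cell has a profitable deviation for at least one player. Highest of {8, 5, 5} is 8.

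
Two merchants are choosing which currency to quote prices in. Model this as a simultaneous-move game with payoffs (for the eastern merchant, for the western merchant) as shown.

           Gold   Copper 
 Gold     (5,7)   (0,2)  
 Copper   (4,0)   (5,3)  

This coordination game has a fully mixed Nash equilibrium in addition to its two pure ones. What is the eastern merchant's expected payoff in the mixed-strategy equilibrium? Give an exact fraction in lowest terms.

25/6

The western merchant mixes with probability q on Gold, chosen so the eastern merchant is indifferent: 5q + 0(1−q) = 4q + 5(1−q) gives q = 5/6.
The eastern merchant's expected payoff (from either row, since indifferent) is 5·5/6 + 0·1/6 = 25/6.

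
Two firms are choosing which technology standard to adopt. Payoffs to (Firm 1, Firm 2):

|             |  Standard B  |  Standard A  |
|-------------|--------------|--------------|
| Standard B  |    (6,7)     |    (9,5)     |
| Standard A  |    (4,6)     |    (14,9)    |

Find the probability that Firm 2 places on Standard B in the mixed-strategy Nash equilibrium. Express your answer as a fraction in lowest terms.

5/7

Firm 2's mix q on Standard B must make Firm 1 indifferent between Standard B and Standard A.
Firm 1's payoff from Standard B: 6q + 9(1−q). From Standard A: 4q + 14(1−q).
Set equal: 2q = 5(1−q) → q = 5/7.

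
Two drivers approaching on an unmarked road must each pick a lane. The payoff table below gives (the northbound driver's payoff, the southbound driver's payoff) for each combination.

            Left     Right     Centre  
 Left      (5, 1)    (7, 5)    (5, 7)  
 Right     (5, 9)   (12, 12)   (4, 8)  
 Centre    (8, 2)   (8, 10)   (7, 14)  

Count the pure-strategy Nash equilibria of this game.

2

Both Right: the northbound driver gets 12 (best alternative 8); the southbound driver gets 12 (best alternative 9). Neither deviates — NE.
Both Centre: the northbound driver gets 7 (best alternative 5); the southbound driver gets 14 (best alternative 10). Neither deviates — NE.
Both Left is not a NE: the northbound driver would switch to Centre (8 > 5).
No other cell survives both best-response checks, so there are 2 pure NE.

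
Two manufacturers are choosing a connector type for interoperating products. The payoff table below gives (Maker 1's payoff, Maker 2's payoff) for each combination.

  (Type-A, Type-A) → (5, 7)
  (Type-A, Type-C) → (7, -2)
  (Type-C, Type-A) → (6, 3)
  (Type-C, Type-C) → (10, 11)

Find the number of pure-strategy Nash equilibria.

Both Type-C: Maker 1 gets 10 (best alternative 7); Maker 2 gets 11 (best alternative 3). Neither deviates — NE.
Both Type-A is not a NE: Maker 1 would switch to Type-C (6 > 5).
No other cell survives both best-response checks, so there is 1 pure NE.

1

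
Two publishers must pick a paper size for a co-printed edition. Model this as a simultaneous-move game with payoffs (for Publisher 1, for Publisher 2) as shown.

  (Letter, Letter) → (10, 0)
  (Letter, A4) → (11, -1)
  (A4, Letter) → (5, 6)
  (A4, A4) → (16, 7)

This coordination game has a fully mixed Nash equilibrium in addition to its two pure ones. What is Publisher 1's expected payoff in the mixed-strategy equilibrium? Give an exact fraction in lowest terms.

21/2

Publisher 2 mixes with probability q on Letter, chosen so Publisher 1 is indifferent: 10q + 11(1−q) = 5q + 16(1−q) gives q = 1/2.
Publisher 1's expected payoff (from either row, since indifferent) is 10·1/2 + 11·1/2 = 21/2.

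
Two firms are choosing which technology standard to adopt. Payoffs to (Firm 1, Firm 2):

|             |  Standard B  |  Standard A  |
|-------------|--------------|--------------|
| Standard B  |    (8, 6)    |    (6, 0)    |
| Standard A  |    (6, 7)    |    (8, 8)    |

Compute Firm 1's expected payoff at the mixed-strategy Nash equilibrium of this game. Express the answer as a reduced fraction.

7

Firm 2 mixes with probability q on Standard B, chosen so Firm 1 is indifferent: 8q + 6(1−q) = 6q + 8(1−q) gives q = 1/2.
Firm 1's expected payoff (from either row, since indifferent) is 8·1/2 + 6·1/2 = 7.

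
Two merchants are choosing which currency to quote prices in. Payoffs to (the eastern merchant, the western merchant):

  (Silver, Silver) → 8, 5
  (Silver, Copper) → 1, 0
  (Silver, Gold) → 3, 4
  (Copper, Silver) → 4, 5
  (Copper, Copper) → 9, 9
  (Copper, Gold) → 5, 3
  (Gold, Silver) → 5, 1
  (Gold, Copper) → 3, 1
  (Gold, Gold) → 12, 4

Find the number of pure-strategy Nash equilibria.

3

Both Silver: the eastern merchant gets 8 (best alternative 5); the western merchant gets 5 (best alternative 4). Neither deviates — NE.
Both Copper: the eastern merchant gets 9 (best alternative 3); the western merchant gets 9 (best alternative 5). Neither deviates — NE.
Both Gold: the eastern merchant gets 12 (best alternative 5); the western merchant gets 4 (best alternative 1). Neither deviates — NE.
(Gold, Copper) is not a NE: the eastern merchant would switch to Copper (9 > 3).
No other cell survives both best-response checks, so there are 3 pure NE.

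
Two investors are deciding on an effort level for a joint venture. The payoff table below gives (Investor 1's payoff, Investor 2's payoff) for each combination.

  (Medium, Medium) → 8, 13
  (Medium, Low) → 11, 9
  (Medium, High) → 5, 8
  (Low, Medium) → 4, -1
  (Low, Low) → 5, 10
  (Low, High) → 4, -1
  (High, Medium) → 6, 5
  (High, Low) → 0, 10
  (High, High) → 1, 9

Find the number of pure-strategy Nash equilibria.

Both Medium: Investor 1 gets 8 (best alternative 6); Investor 2 gets 13 (best alternative 9). Neither deviates — NE.
Both Low is not a NE: Investor 1 would switch to Medium (11 > 5).
No other cell survives both best-response checks, so there is 1 pure NE.

1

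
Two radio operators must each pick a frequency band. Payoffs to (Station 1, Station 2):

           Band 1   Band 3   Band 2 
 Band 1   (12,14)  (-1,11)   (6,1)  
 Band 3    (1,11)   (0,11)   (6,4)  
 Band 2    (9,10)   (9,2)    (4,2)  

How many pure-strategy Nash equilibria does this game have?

Both Band 1: Station 1 gets 12 (best alternative 9); Station 2 gets 14 (best alternative 11). Neither deviates — NE.
Both Band 2 is not a NE: Station 1 would switch to Band 1 (6 > 4).
No other cell survives both best-response checks, so there is 1 pure NE.

1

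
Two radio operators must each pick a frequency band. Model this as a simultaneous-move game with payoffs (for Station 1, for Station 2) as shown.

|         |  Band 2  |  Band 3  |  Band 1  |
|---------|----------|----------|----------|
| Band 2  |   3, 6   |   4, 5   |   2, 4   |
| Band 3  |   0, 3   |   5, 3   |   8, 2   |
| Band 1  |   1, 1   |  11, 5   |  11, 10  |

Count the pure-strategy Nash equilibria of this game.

Both Band 2: Station 1 gets 3 (best alternative 1); Station 2 gets 6 (best alternative 5). Neither deviates — NE.
Both Band 1: Station 1 gets 11 (best alternative 8); Station 2 gets 10 (best alternative 5). Neither deviates — NE.
Both Band 3 is not a NE: Station 1 would switch to Band 1 (11 > 5).
No other cell survives both best-response checks, so there are 2 pure NE.

2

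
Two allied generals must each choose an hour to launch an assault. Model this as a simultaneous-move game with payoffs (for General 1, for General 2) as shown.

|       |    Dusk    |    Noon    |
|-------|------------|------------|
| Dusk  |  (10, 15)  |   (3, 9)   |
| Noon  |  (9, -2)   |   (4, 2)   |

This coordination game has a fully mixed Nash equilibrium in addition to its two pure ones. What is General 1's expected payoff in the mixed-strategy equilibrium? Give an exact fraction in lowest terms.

13/2

General 2 mixes with probability q on Dusk, chosen so General 1 is indifferent: 10q + 3(1−q) = 9q + 4(1−q) gives q = 1/2.
General 1's expected payoff (from either row, since indifferent) is 10·1/2 + 3·1/2 = 13/2.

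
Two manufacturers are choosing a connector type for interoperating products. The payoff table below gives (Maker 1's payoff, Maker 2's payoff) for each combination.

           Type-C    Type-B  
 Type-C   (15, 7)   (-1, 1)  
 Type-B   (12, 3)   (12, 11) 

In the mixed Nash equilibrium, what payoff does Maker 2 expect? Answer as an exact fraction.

37/7

Maker 1 mixes with probability p on Type-C, chosen so Maker 2 is indifferent: 7p + 3(1−p) = 1p + 11(1−p) gives p = 4/7.
Maker 2's expected payoff is 7·4/7 + 3·3/7 = 37/7.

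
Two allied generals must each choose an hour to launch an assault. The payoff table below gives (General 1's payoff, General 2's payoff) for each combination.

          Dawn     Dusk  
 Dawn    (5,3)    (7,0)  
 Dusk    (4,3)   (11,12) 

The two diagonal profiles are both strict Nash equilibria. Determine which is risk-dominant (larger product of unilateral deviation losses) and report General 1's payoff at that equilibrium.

11

At both Dawn: General 1 loses 5 − 4 = 1 by deviating; General 2 loses 3 − 0 = 3. Product = 1·3 = 3.
At both Dusk: General 1 loses 11 − 7 = 4 by deviating; General 2 loses 12 − 3 = 9. Product = 4·9 = 36.
36 > 3, so both Dusk is risk-dominant. General 1's payoff there is 11.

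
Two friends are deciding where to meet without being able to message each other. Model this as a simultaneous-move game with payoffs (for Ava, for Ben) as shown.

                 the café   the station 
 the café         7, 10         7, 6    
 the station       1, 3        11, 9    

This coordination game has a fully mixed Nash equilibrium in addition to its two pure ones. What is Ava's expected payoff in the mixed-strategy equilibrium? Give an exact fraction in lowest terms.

7

Ben mixes with probability q on the café, chosen so Ava is indifferent: 7q + 7(1−q) = 1q + 11(1−q) gives q = 2/5.
Ava's expected payoff (from either row, since indifferent) is 7·2/5 + 7·3/5 = 7.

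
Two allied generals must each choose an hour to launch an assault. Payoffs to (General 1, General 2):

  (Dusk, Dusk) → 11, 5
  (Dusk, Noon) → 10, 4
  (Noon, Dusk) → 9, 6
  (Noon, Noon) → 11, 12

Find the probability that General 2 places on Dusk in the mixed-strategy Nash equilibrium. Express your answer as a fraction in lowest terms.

1/3

General 2's mix q on Dusk must make General 1 indifferent between Dusk and Noon.
General 1's payoff from Dusk: 11q + 10(1−q). From Noon: 9q + 11(1−q).
Set equal: 2q = 1(1−q) → q = 1/3.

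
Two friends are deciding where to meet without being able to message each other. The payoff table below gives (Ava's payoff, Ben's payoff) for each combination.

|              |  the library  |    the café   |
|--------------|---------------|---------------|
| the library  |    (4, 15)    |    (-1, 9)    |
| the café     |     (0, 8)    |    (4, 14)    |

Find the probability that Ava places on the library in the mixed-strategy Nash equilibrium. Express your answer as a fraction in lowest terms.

Ava's mix p on the library must make Ben indifferent between the library and the café.
Ben's payoff from the library: 15p + 8(1−p). From the café: 9p + 14(1−p).
Set equal: 6p = 6(1−p) → p = 6/12 = 1/2.

1/2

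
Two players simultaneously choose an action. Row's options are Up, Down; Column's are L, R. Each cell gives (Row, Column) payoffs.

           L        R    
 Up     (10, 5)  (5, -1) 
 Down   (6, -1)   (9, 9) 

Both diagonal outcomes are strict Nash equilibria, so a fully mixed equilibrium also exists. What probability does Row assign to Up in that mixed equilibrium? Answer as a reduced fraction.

5/8

Row's mix p on Up must make Column indifferent between L and R.
Column's payoff from L: 5p + (-1)(1−p). From R: (-1)p + 9(1−p).
Set equal: 6p = 10(1−p) → p = 10/16 = 5/8.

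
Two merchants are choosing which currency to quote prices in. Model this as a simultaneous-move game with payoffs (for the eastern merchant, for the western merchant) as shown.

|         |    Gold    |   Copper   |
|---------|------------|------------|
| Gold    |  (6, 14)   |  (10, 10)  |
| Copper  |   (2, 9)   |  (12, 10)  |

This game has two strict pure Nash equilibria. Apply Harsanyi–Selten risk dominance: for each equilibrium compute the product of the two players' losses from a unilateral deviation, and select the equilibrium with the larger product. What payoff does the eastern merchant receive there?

6

At both Gold: the eastern merchant loses 6 − 2 = 4 by deviating; the western merchant loses 14 − 10 = 4. Product = 4·4 = 16.
At both Copper: the eastern merchant loses 12 − 10 = 2 by deviating; the western merchant loses 10 − 9 = 1. Product = 2·1 = 2.
16 > 2, so both Gold is risk-dominant. The eastern merchant's payoff there is 6.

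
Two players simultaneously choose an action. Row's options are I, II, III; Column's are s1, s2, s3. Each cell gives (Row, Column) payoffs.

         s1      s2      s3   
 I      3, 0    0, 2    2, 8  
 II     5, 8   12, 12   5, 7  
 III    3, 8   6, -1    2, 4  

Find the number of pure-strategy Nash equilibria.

(II, s2): Row gets 12 (best alternative 6); Column gets 12 (best alternative 8). Neither deviates — NE.
(III, s3) is not a NE: Row would switch to II (5 > 2).
No other cell survives both best-response checks, so there is 1 pure NE.

1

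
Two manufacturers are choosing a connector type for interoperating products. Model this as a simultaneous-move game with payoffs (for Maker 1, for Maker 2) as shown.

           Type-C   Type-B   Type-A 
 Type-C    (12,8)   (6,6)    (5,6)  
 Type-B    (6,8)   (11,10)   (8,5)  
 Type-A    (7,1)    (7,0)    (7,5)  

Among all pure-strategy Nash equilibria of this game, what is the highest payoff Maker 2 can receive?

Both Type-C is a pure NE (Maker 1: 12 ≥ 7; Maker 2: 8 ≥ 6). Maker 2 gets 8.
Both Type-B is a pure NE (Maker 1: 11 ≥ 7; Maker 2: 10 ≥ 8). Maker 2 gets 10.
Every other cell has a profitable deviation for at least one player. Highest of {8, 10} is 10.

10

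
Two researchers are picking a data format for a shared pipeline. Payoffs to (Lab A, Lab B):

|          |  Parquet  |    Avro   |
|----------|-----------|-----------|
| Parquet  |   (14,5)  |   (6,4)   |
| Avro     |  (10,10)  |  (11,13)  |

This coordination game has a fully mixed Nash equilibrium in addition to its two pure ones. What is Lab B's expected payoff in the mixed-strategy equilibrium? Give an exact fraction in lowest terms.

25/4

Lab A mixes with probability p on Parquet, chosen so Lab B is indifferent: 5p + 10(1−p) = 4p + 13(1−p) gives p = 3/4.
Lab B's expected payoff is 5·3/4 + 10·1/4 = 25/4.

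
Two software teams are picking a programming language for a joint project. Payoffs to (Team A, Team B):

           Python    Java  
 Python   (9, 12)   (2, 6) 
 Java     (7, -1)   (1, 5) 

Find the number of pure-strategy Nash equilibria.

Both Python: Team A gets 9 (best alternative 7); Team B gets 12 (best alternative 6). Neither deviates — NE.
Both Java is not a NE: Team A would switch to Python (2 > 1).
No other cell survives both best-response checks, so there is 1 pure NE.

1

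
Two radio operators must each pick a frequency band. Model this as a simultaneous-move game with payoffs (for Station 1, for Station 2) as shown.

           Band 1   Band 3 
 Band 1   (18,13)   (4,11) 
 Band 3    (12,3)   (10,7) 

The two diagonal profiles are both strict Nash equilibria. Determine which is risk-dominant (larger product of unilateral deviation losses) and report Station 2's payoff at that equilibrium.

7

At both Band 1: Station 1 loses 18 − 12 = 6 by deviating; Station 2 loses 13 − 11 = 2. Product = 6·2 = 12.
At both Band 3: Station 1 loses 10 − 4 = 6 by deviating; Station 2 loses 7 − 3 = 4. Product = 6·4 = 24.
24 > 12, so both Band 3 is risk-dominant. Station 2's payoff there is 7.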